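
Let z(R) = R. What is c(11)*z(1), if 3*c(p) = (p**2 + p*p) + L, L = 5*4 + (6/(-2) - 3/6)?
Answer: 517/6 ≈ 86.167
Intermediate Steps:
L = 33/2 (L = 20 + (6*(-1/2) - 3*1/6) = 20 + (-3 - 1/2) = 20 - 7/2 = 33/2 ≈ 16.500)
c(p) = 11/2 + 2*p**2/3 (c(p) = ((p**2 + p*p) + 33/2)/3 = ((p**2 + p**2) + 33/2)/3 = (2*p**2 + 33/2)/3 = (33/2 + 2*p**2)/3 = 11/2 + 2*p**2/3)
c(11)*z(1) = (11/2 + (2/3)*11**2)*1 = (11/2 + (2/3)*121)*1 = (11/2 + 242/3)*1 = (517/6)*1 = 517/6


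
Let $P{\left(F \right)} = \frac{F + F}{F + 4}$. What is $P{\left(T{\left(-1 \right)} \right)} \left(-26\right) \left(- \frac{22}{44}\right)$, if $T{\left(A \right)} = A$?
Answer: $- \frac{26}{3} \approx -8.6667$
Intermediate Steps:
$P{\left(F \right)} = \frac{2 F}{4 + F}$
$P{\left(T{\left(-1 \right)} \right)} \left(-26\right) \left(- \frac{22}{44}\right) = 2 \left(-1\right) \frac{1}{4 - 1} \left(-26\right) \left(- \frac{22}{44}\right) = 2 \left(-1\right) \frac{1}{3} \left(-26\right) \left(\left(-22\right) \frac{1}{44}\right) = 2 \left(-1\right) \frac{1}{3} \left(-26\right) \left(- \frac{1}{2}\right) = \left(- \frac{2}{3}\right) \left(-26\right) \left(- \frac{1}{2}\right) = \frac{52}{3} \left(- \frac{1}{2}\right) = - \frac{26}{3}$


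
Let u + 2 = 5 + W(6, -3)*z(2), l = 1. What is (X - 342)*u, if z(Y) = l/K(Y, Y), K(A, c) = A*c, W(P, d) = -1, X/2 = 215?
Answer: 242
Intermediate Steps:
X = 430 (X = 2*215 = 430)
z(Y) = Y**(-2) (z(Y) = 1/(Y*Y) = 1/Y**2 = Y**(-2))
u = 11/4 (u = -2 + (5 - 1/2**2) = -2 + (5 - 1*1/4) = -2 + (5 - 1/4) = -2 + 19/4 = 11/4 ≈ 2.7500)
(X - 342)*u = (430 - 342)*(11/4) = 88*(11/4) = 242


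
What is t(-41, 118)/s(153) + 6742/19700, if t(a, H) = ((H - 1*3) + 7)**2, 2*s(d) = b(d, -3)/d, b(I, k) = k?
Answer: -14953951429/9850 ≈ -1.5182e+6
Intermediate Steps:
s(d) = -3/(2*d) (s(d) = (-3/d)/2 = -3/(2*d))
t(a, H) = (4 + H)**2 (t(a, H) = ((H - 3) + 7)**2 = ((-3 + H) + 7)**2 = (4 + H)**2)
t(-41, 118)/s(153) + 6742/19700 = (4 + 118)**2/((-3/2/153)) + 6742/19700 = 122**2/((-3/2*1/153)) + 6742*(1/19700) = 14884/(-1/102) + 3371/9850 = 14884*(-102) + 3371/9850 = -1518168 + 3371/9850 = -14953951429/9850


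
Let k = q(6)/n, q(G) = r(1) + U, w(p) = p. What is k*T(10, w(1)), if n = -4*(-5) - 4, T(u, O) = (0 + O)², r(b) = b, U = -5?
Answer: -¼ ≈ -0.25000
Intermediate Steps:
q(G) = -4 (q(G) = 1 - 5 = -4)
T(u, O) = O²
n = 16 (n = 20 - 4 = 16)
k = -¼ (k = -4/16 = -4*1/16 = -¼ ≈ -0.25000)
k*T(10, w(1)) = -¼*1² = -¼*1 = -¼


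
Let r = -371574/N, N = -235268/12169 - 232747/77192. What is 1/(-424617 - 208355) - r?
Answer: -220931174485502169443/13288048100507428 ≈ -16626.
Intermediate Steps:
N = -20993105699/939349448 (N = -235268*1/12169 - 232747*1/77192 = -235268/12169 - 232747/77192 = -20993105699/939349448 ≈ -22.349)
r = 349037831791152/20993105699 (r = -371574/(-20993105699/939349448) = -371574*(-939349448/20993105699) = 349037831791152/20993105699 ≈ 16626.)
1/(-424617 - 208355) - r = 1/(-424617 - 208355) - 1*349037831791152/20993105699 = 1/(-632972) - 349037831791152/20993105699 = -1/632972 - 349037831791152/20993105699 = -220931174485502169443/13288048100507428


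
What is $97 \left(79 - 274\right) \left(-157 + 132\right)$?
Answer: $472875$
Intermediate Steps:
$97 \left(79 - 274\right) \left(-157 + 132\right) = 97 \left(\left(-195\right) \left(-25\right)\right) = 97 \cdot 4875 = 472875$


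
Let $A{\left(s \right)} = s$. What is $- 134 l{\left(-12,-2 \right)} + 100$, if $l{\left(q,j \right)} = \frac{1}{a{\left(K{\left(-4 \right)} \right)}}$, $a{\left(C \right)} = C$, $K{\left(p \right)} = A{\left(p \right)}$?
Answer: $\frac{267}{2} \approx 133.5$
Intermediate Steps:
$K{\left(p \right)} = p$
$l{\left(q,j \right)} = - \frac{1}{4}$ ($l{\left(q,j \right)} = \frac{1}{-4} = - \frac{1}{4}$)
$- 134 l{\left(-12,-2 \right)} + 100 = \left(-134\right) \left(- \frac{1}{4}\right) + 100 = \frac{67}{2} + 100 = \frac{267}{2}$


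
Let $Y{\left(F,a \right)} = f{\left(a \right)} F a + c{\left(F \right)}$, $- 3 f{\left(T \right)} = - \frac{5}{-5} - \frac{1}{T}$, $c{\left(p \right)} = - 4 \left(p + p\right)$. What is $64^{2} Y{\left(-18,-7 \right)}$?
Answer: $393216$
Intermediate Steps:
$c{\left(p \right)} = - 8 p$ ($c{\left(p \right)} = - 4 \cdot 2 p = - 8 p$)
$f{\left(T \right)} = - \frac{1}{3} + \frac{1}{3 T}$ ($f{\left(T \right)} = - \frac{- \frac{5}{-5} - \frac{1}{T}}{3} = - \frac{\left(-5\right) \left(- \frac{1}{5}\right) - \frac{1}{T}}{3} = - \frac{1 - \frac{1}{T}}{3} = - \frac{1}{3} + \frac{1}{3 T}$)
$Y{\left(F,a \right)} = - 8 F + \frac{F \left(1 - a\right)}{3}$ ($Y{\left(F,a \right)} = \frac{1 - a}{3 a} F a - 8 F = \frac{F \left(1 - a\right)}{3 a} a - 8 F = \frac{F \left(1 - a\right)}{3} - 8 F = - 8 F + \frac{F \left(1 - a\right)}{3}$)
$64^{2} Y{\left(-18,-7 \right)} = 64^{2} \cdot \frac{1}{3} \left(-18\right) \left(-23 - -7\right) = 4096 \cdot \frac{1}{3} \left(-18\right) \left(-23 + 7\right) = 4096 \cdot \frac{1}{3} \left(-18\right) \left(-16\right) = 4096 \cdot 96 = 393216$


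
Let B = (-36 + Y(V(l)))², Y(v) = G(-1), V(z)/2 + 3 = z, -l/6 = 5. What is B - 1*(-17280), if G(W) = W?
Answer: 18649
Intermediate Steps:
l = -30 (l = -6*5 = -30)
V(z) = -6 + 2*z
Y(v) = -1
B = 1369 (B = (-36 - 1)² = (-37)² = 1369)
B - 1*(-17280) = 1369 - 1*(-17280) = 1369 + 17280 = 18649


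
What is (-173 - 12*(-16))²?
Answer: 361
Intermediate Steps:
(-173 - 12*(-16))² = (-173 + 192)² = 19² = 361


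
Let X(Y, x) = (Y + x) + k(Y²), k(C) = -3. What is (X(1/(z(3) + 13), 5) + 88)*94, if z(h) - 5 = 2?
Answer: 84647/10 ≈ 8464.7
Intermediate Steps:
z(h) = 7 (z(h) = 5 + 2 = 7)
X(Y, x) = -3 + Y + x (X(Y, x) = (Y + x) - 3 = -3 + Y + x)
(X(1/(z(3) + 13), 5) + 88)*94 = ((-3 + 1/(7 + 13) + 5) + 88)*94 = ((-3 + 1/20 + 5) + 88)*94 = (41/20 + 88)*94 = (1801/20)*94 = 84647/10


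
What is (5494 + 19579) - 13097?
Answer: 11976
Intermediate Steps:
(5494 + 19579) - 13097 = 25073 - 13097 = 11976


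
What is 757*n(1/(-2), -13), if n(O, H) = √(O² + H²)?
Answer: 757*√677/2 ≈ 9848.3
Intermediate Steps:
n(O, H) = √(H² + O²)
757*n(1/(-2), -13) = 757*√((-13)² + (1/(-2))²) = 757*√(169 + (-½)²) = 757*√(169 + ¼) = 757*√(677/4) = 757*(√677/2) = 757*√677/2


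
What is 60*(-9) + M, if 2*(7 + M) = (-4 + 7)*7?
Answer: -1073/2 ≈ -536.50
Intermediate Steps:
M = 7/2 (M = -7 + ((-4 + 7)*7)/2 = -7 + (3*7)/2 = -7 + (½)*21 = -7 + 21/2 = 7/2 ≈ 3.5000)
60*(-9) + M = 60*(-9) + 7/2 = -540 + 7/2 = -1073/2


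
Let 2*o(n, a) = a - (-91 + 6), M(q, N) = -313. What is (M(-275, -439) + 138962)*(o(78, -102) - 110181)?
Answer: -30555327971/2 ≈ -1.5278e+10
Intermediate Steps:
o(n, a) = 85/2 + a/2 (o(n, a) = (a - (-91 + 6))/2 = (a - 1*(-85))/2 = (a + 85)/2 = (85 + a)/2 = 85/2 + a/2)
(M(-275, -439) + 138962)*(o(78, -102) - 110181) = (-313 + 138962)*((85/2 + (½)*(-102)) - 110181) = 138649*((85/2 - 51) - 110181) = 138649*(-17/2 - 110181) = 138649*(-220379/2) = -30555327971/2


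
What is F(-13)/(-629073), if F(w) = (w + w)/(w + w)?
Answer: -1/629073 ≈ -1.5896e-6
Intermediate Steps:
F(w) = 1 (F(w) = (2*w)/((2*w)) = (2*w)*(1/(2*w)) = 1)
F(-13)/(-629073) = 1/(-629073) = 1*(-1/629073) = -1/629073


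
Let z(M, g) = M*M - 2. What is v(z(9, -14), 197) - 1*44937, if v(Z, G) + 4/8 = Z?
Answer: -89717/2 ≈ -44859.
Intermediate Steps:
z(M, g) = -2 + M² (z(M, g) = M² - 2 = -2 + M²)
v(Z, G) = -½ + Z
v(z(9, -14), 197) - 1*44937 = (-½ + (-2 + 9²)) - 1*44937 = (-½ + (-2 + 81)) - 44937 = (-½ + 79) - 44937 = 157/2 - 44937 = -89717/2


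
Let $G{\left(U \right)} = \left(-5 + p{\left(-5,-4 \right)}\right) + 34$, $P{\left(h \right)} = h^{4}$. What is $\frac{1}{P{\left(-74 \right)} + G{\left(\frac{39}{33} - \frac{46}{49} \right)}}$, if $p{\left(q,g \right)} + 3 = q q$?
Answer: $\frac{1}{29986627} \approx 3.3348 \cdot 10^{-8}$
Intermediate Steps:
$p{\left(q,g \right)} = -3 + q^{2}$ ($p{\left(q,g \right)} = -3 + q q = -3 + q^{2}$)
$G{\left(U \right)} = 51$ ($G{\left(U \right)} = \left(-5 - \left(3 - \left(-5\right)^{2}\right)\right) + 34 = \left(-5 + \left(-3 + 25\right)\right) + 34 = \left(-5 + 22\right) + 34 = 17 + 34 = 51$)
$\frac{1}{P{\left(-74 \right)} + G{\left(\frac{39}{33} - \frac{46}{49} \right)}} = \frac{1}{\left(-74\right)^{4} + 51} = \frac{1}{29986576 + 51} = \frac{1}{29986627}$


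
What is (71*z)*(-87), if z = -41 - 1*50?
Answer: 562107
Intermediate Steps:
z = -91 (z = -41 - 50 = -91)
(71*z)*(-87) = (71*(-91))*(-87) = -6461*(-87) = 562107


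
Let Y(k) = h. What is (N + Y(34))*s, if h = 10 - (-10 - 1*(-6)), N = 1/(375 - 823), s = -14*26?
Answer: -81523/16 ≈ -5095.2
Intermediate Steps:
s = -364
N = -1/448 (N = 1/(-448) = -1/448 ≈ -0.0022321)
h = 14 (h = 10 - (-10 + 6) = 10 - 1*(-4) = 10 + 4 = 14)
Y(k) = 14
(N + Y(34))*s = (-1/448 + 14)*(-364) = (6271/448)*(-364) = -81523/16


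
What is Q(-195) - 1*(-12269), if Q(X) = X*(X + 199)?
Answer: 11489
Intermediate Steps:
Q(X) = X*(199 + X)
Q(-195) - 1*(-12269) = -195*(199 - 195) - 1*(-12269) = -195*4 + 12269 = -780 + 12269 = 11489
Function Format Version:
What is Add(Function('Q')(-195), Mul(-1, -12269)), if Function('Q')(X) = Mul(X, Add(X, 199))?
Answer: 11489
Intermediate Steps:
Function('Q')(X) = Mul(X, Add(199, X))
Add(Function('Q')(-195), Mul(-1, -12269)) = Add(Mul(-195, Add(199, -195)), Mul(-1, -12269)) = Add(Mul(-195, 4), 12269) = Add(-780, 12269) = 11489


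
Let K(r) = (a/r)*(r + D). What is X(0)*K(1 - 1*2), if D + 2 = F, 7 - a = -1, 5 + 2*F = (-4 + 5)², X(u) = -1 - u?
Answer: -40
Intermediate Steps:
F = -2 (F = -5/2 + (-4 + 5)²/2 = -5/2 + (½)*1² = -5/2 + (½)*1 = -5/2 + ½ = -2)
a = 8 (a = 7 - 1*(-1) = 7 + 1 = 8)
D = -4 (D = -2 - 2 = -4)
K(r) = 8*(-4 + r)/r (K(r) = (8/r)*(r - 4) = (8/r)*(-4 + r) = 8*(-4 + r)/r)
X(0)*K(1 - 1*2) = (-1 - 1*0)*(8 - 32/(1 - 1*2)) = (-1 + 0)*(8 - 32/(1 - 2)) = -(8 - 32/(-1)) = -(8 - 32*(-1)) = -(8 + 32) = -1*40 = -40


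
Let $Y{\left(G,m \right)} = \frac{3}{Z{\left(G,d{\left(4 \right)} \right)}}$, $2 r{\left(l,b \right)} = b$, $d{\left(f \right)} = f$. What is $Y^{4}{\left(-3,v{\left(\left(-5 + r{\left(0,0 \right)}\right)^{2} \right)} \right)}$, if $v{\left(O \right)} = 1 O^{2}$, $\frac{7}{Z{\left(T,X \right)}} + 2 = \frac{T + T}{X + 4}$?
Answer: $\frac{1185921}{614656} \approx 1.9294$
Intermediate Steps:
$r{\left(l,b \right)} = \frac{b}{2}$
$Z{\left(T,X \right)} = \frac{7}{-2 + \frac{2 T}{4 + X}}$ ($Z{\left(T,X \right)} = \frac{7}{-2 + \frac{T + T}{X + 4}} = \frac{7}{-2 + \frac{2 T}{4 + X}}$)
$v{\left(O \right)} = O^{2}$
$Y{\left(G,m \right)} = - \frac{6}{7} + \frac{3 G}{28}$ ($Y{\left(G,m \right)} = \frac{3}{\frac{1}{-4 + G - 4} \left(14 + \frac{7}{2} \cdot 4\right)} = \frac{3}{\frac{1}{-4 + G - 4} \left(14 + 14\right)} = \frac{3}{\frac{1}{-8 + G} 28} = \frac{3}{28 \frac{1}{-8 + G}} = 3 \left(- \frac{2}{7} + \frac{G}{28}\right) = - \frac{6}{7} + \frac{3 G}{28}$)
$Y^{4}{\left(-3,v{\left(\left(-5 + r{\left(0,0 \right)}\right)^{2} \right)} \right)} = \left(- \frac{6}{7} + \frac{3}{28} \left(-3\right)\right)^{4} = \left(- \frac{6}{7} - \frac{9}{28}\right)^{4} = \left(- \frac{33}{28}\right)^{4} = \frac{1185921}{614656}$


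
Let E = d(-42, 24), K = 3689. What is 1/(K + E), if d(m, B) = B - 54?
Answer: 1/3659 ≈ 0.00027330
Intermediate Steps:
d(m, B) = -54 + B
E = -30 (E = -54 + 24 = -30)
1/(K + E) = 1/(3689 - 30) = 1/3659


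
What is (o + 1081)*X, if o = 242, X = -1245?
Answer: -1647135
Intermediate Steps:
(o + 1081)*X = (242 + 1081)*(-1245) = 1323*(-1245) = -1647135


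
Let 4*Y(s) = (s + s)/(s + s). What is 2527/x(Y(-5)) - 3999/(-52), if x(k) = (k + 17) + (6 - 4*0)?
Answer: 897523/4836 ≈ 185.59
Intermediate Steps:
Y(s) = 1/4 (Y(s) = ((s + s)/(s + s))/4 = ((2*s)/((2*s)))/4 = ((2*s)*(1/(2*s)))/4 = (1/4)*1 = 1/4)
x(k) = 23 + k (x(k) = (17 + k) + (6 + 0) = (17 + k) + 6 = 23 + k)
2527/x(Y(-5)) - 3999/(-52) = 2527/(23 + 1/4) - 3999/(-52) = 2527/(93/4) - 3999*(-1/52) = 2527*(4/93) + 3999/52 = 10108/93 + 3999/52 = 897523/4836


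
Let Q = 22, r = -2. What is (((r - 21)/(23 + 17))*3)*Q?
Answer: -759/20 ≈ -37.950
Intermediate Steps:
(((r - 21)/(23 + 17))*3)*Q = (((-2 - 21)/(23 + 17))*3)*22 = (-23/40*3)*22 = (-23*1/40*3)*22 = -23/40*3*22 = -69/40*22 = -759/20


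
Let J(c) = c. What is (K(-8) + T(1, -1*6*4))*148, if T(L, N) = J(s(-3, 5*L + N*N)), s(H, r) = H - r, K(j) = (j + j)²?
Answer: -48544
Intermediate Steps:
K(j) = 4*j² (K(j) = (2*j)² = 4*j²)
T(L, N) = -3 - N² - 5*L (T(L, N) = -3 - (5*L + N*N) = -3 - (5*L + N²) = -3 - (N² + 5*L) = -3 + (-N² - 5*L) = -3 - N² - 5*L)
(K(-8) + T(1, -1*6*4))*148 = (4*(-8)² + (-3 - (-1*6*4)² - 5*1))*148 = (4*64 + (-3 - (-6*4)² - 5))*148 = (256 + (-3 - 1*(-24)² - 5))*148 = (256 + (-3 - 1*576 - 5))*148 = (256 + (-3 - 576 - 5))*148 = (256 - 584)*148 = -328*148 = -48544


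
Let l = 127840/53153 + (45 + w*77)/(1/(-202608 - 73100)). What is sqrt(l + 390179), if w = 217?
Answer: I*sqrt(13049286188046349557)/53153 ≈ 67962.0*I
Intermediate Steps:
l = -245524966378456/53153 (l = 127840/53153 + (45 + 217*77)/(1/(-202608 - 73100)) = 127840*(1/53153) + (45 + 16709)/(1/(-275708)) = 127840/53153 + 16754/(-1/275708) = 127840/53153 + 16754*(-275708) = 127840/53153 - 4619211832 = -245524966378456/53153 ≈ -4.6192e+9)
sqrt(l + 390179) = sqrt(-245524966378456/53153 + 390179) = sqrt(-245504227194069/53153) = I*sqrt(13049286188046349557)/53153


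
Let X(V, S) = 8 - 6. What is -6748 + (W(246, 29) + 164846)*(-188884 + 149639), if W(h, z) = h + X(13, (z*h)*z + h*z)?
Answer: -6479120778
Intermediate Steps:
X(V, S) = 2
W(h, z) = 2 + h (W(h, z) = h + 2 = 2 + h)
-6748 + (W(246, 29) + 164846)*(-188884 + 149639) = -6748 + ((2 + 246) + 164846)*(-188884 + 149639) = -6748 + (248 + 164846)*(-39245) = -6748 + 165094*(-39245) = -6748 - 6479114030 = -6479120778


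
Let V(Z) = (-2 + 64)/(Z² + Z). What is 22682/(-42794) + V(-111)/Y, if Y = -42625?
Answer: -95200628272/179614441875 ≈ -0.53003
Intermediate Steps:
V(Z) = 62/(Z + Z²)
22682/(-42794) + V(-111)/Y = 22682/(-42794) + (62/(-111*(1 - 111)))/(-42625) = 22682*(-1/42794) + (62*(-1/111)/(-110))*(-1/42625) = -11341/21397 + (62*(-1/111)*(-1/110))*(-1/42625) = -11341/21397 + (31/6105)*(-1/42625) = -11341/21397 - 1/8394375 = -95200628272/179614441875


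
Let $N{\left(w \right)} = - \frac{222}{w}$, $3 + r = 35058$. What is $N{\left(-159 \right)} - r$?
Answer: $- \frac{1857841}{53} \approx -35054.0$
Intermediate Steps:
$r = 35055$ ($r = -3 + 35058 = 35055$)
$N{\left(-159 \right)} - r = - \frac{222}{-159} - 35055 = \left(-222\right) \left(- \frac{1}{159}\right) - 35055 = \frac{74}{53} - 35055 = - \frac{1857841}{53}$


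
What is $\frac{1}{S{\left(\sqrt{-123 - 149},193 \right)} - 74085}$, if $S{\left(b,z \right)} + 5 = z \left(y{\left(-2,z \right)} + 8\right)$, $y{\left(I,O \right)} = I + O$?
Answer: $- \frac{1}{35683} \approx -2.8025 \cdot 10^{-5}$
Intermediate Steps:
$S{\left(b,z \right)} = -5 + z \left(6 + z\right)$ ($S{\left(b,z \right)} = -5 + z \left(\left(-2 + z\right) + 8\right) = -5 + z \left(6 + z\right)$)
$\frac{1}{S{\left(\sqrt{-123 - 149},193 \right)} - 74085} = \frac{1}{\left(-5 + 193^{2} + 6 \cdot 193\right) - 74085} = \frac{1}{\left(-5 + 37249 + 1158\right) - 74085} = \frac{1}{38402 - 74085} = \frac{1}{-35683} = - \frac{1}{35683}$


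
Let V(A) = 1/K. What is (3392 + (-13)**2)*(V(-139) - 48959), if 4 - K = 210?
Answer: -35914661355/206 ≈ -1.7434e+8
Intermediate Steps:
K = -206 (K = 4 - 1*210 = 4 - 210 = -206)
V(A) = -1/206 (V(A) = 1/(-206) = -1/206)
(3392 + (-13)**2)*(V(-139) - 48959) = (3392 + (-13)**2)*(-1/206 - 48959) = (3392 + 169)*(-10085555/206) = 3561*(-10085555/206) = -35914661355/206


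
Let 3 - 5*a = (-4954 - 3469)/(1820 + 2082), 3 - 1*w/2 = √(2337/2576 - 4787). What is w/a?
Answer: 117060/20129 - 48775*I*√79398599/3240769 ≈ 5.8155 - 134.11*I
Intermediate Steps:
w = 6 - 5*I*√79398599/322 (w = 6 - 2*√(2337/2576 - 4787) = 6 - 5*I*√79398599/322 ≈ 6.0 - 138.36*I)
a = 20129/19510 (a = ⅗ - (-4954 - 3469)/(5*(1820 + 2082)) = ⅗ - (-8423)/(5*3902) = ⅗ - ⅕*(-8423/3902) = ⅗ + 8423/19510 = 20129/19510 ≈ 1.0317)
w/a = (6 - 5*I*√79398599/322)/(20129/19510) = (6 - 5*I*√79398599/322)*(19510/20129) = 117060/20129 - 48775*I*√79398599/3240769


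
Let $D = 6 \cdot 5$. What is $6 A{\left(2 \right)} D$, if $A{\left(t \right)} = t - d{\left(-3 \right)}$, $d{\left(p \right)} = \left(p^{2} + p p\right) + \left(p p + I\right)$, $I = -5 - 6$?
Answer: $-2520$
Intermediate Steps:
$I = -11$ ($I = -5 - 6 = -11$)
$D = 30$
$d{\left(p \right)} = -11 + 3 p^{2}$ ($d{\left(p \right)} = \left(p^{2} + p p\right) + \left(p p - 11\right) = \left(p^{2} + p^{2}\right) + \left(p^{2} - 11\right) = 2 p^{2} + \left(-11 + p^{2}\right) = -11 + 3 p^{2}$)
$A{\left(t \right)} = -16 + t$ ($A{\left(t \right)} = t - \left(-11 + 3 \left(-3\right)^{2}\right) = t - \left(-11 + 3 \cdot 9\right) = t - \left(-11 + 27\right) = t - 16 = -16 + t$)
$6 A{\left(2 \right)} D = 6 \left(-16 + 2\right) 30 = 6 \left(-14\right) 30 = \left(-84\right) 30 = -2520$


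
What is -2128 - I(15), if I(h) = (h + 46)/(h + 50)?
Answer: -138381/65 ≈ -2128.9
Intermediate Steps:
I(h) = (46 + h)/(50 + h)
-2128 - I(15) = -2128 - (46 + 15)/(50 + 15) = -2128 - 61/65 = -138381/65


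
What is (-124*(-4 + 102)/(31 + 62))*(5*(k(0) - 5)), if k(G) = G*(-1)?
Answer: 9800/3 ≈ 3266.7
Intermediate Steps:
k(G) = -G
(-124*(-4 + 102)/(31 + 62))*(5*(k(0) - 5)) = (-124*(-4 + 102)/(31 + 62))*(5*(-1*0 - 5)) = (-12152/93)*(5*(0 - 5)) = (-12152/93)*(5*(-5)) = -124*98/93*(-25) = -392/3*(-25) = 9800/3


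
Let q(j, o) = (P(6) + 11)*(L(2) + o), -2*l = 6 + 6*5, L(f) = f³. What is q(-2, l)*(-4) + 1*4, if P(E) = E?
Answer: 684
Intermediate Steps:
l = -18 (l = -(6 + 6*5)/2 = -(6 + 30)/2 = -½*36 = -18)
q(j, o) = 136 + 17*o (q(j, o) = (6 + 11)*(2³ + o) = 17*(8 + o) = 136 + 17*o)
q(-2, l)*(-4) + 1*4 = (136 + 17*(-18))*(-4) + 1*4 = (136 - 306)*(-4) + 4 = -170*(-4) + 4 = 680 + 4 = 684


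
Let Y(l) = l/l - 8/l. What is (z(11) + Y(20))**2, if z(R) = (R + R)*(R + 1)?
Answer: 1750329/25 ≈ 70013.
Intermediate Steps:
Y(l) = 1 - 8/l
z(R) = 2*R*(1 + R) (z(R) = (2*R)*(1 + R) = 2*R*(1 + R))
(z(11) + Y(20))**2 = (2*11*(1 + 11) + (-8 + 20)/20)**2 = (2*11*12 + (1/20)*12)**2 = (264 + 3/5)**2 = (1323/5)**2 = 1750329/25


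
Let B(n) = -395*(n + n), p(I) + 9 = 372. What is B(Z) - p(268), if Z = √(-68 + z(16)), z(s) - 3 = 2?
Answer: -363 - 2370*I*√7 ≈ -363.0 - 6270.4*I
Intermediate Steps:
p(I) = 363 (p(I) = -9 + 372 = 363)
z(s) = 5 (z(s) = 3 + 2 = 5)
Z = 3*I*√7 (Z = √(-68 + 5) = √(-63) = 3*I*√7 ≈ 7.9373*I)
B(n) = -790*n
B(Z) - p(268) = -2370*I*√7 - 1*363 = -2370*I*√7 - 363 = -363 - 2370*I*√7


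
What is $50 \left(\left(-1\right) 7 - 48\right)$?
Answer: $-2750$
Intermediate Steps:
$50 \left(\left(-1\right) 7 - 48\right) = 50 \left(-7 - 48\right) = 50 \left(-55\right) = -2750$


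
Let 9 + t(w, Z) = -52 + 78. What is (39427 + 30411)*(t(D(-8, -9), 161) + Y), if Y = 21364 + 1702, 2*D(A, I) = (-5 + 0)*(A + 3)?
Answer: 1612070554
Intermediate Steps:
D(A, I) = -15/2 - 5*A/2 (D(A, I) = ((-5 + 0)*(A + 3))/2 = (-5*(3 + A))/2 = (-15 - 5*A)/2 = -15/2 - 5*A/2)
t(w, Z) = 17 (t(w, Z) = -9 + (-52 + 78) = -9 + 26 = 17)
Y = 23066
(39427 + 30411)*(t(D(-8, -9), 161) + Y) = (39427 + 30411)*(17 + 23066) = 69838*23083 = 1612070554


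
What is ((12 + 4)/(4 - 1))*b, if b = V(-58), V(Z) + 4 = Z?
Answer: -992/3 ≈ -330.67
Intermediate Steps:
V(Z) = -4 + Z
b = -62 (b = -4 - 58 = -62)
((12 + 4)/(4 - 1))*b = ((12 + 4)/(4 - 1))*(-62) = (16/3)*(-62) = -992/3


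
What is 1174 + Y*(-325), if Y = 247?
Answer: -79101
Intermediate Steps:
1174 + Y*(-325) = 1174 + 247*(-325) = 1174 - 80275 = -79101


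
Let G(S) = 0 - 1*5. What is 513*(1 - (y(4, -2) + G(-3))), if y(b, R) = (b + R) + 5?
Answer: -513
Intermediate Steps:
G(S) = -5 (G(S) = 0 - 5 = -5)
y(b, R) = 5 + R + b (y(b, R) = (R + b) + 5 = 5 + R + b)
513*(1 - (y(4, -2) + G(-3))) = 513*(1 - ((5 - 2 + 4) - 5)) = 513*(1 - (7 - 5)) = 513*(1 - 1*2) = 513*(1 - 2) = 513*(-1) = -513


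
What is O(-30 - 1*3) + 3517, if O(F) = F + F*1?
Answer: 3451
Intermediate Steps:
O(F) = 2*F (O(F) = F + F = 2*F)
O(-30 - 1*3) + 3517 = 2*(-30 - 1*3) + 3517 = 2*(-30 - 3) + 3517 = 2*(-33) + 3517 = -66 + 3517 = 3451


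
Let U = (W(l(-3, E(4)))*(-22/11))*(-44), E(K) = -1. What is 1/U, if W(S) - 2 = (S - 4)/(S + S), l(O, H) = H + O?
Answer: 1/264 ≈ 0.0037879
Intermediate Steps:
W(S) = 2 + (-4 + S)/(2*S) (W(S) = 2 + (S - 4)/(S + S) = 2 + (-4 + S)/((2*S)) = 2 + (-4 + S)*(1/(2*S)) = 2 + (-4 + S)/(2*S))
U = 264 (U = ((5/2 - 2/(-1 - 3))*(-22/11))*(-44) = ((5/2 - 2/(-4))*(-22*1/11))*(-44) = ((5/2 - 2*(-1/4))*(-2))*(-44) = ((5/2 + 1/2)*(-2))*(-44) = (3*(-2))*(-44) = -6*(-44) = 264)
1/U = 1/264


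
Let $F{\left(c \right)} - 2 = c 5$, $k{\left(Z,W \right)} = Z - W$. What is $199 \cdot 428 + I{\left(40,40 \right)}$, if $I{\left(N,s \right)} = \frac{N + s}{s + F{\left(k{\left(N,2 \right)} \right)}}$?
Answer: $\frac{2469998}{29} \approx 85172.0$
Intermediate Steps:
$F{\left(c \right)} = 2 + 5 c$ ($F{\left(c \right)} = 2 + c 5 = 2 + 5 c$)
$I{\left(N,s \right)} = \frac{N + s}{-8 + s + 5 N}$ ($I{\left(N,s \right)} = \frac{N + s}{s + \left(2 + 5 \left(N - 2\right)\right)} = \frac{N + s}{s + \left(2 + 5 \left(-2 + N\right)\right)} = \frac{N + s}{s + \left(2 + \left(-10 + 5 N\right)\right)} = \frac{N + s}{s + \left(-8 + 5 N\right)} = \frac{N + s}{-8 + s + 5 N}$)
$199 \cdot 428 + I{\left(40,40 \right)} = 199 \cdot 428 + \frac{40 + 40}{-8 + 40 + 5 \cdot 40} = 85172 + \frac{1}{-8 + 40 + 200} \cdot 80 = 85172 + \frac{1}{232} \cdot 80 = 85172 + \frac{10}{29} = \frac{2469998}{29}$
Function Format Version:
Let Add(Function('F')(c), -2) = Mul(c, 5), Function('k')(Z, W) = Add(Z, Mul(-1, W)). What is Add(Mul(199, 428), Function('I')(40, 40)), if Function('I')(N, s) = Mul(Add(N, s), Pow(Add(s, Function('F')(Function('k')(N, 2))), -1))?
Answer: Rational(2469998, 29) ≈ 85172.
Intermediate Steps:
Function('F')(c) = Add(2, Mul(5, c)) (Function('F')(c) = Add(2, Mul(c, 5)) = Add(2, Mul(5, c)))
Function('I')(N, s) = Mul(Pow(Add(-8, s, Mul(5, N)), -1), Add(N, s)) (Function('I')(N, s) = Mul(Add(N, s), Pow(Add(s, Add(2, Mul(5, Add(N, Mul(-1, 2))))), -1)) = Mul(Add(N, s), Pow(Add(s, Add(2, Mul(5, Add(N, -2)))), -1)) = Mul(Add(N, s), Pow(Add(s, Add(2, Mul(5, Add(-2, N)))), -1)) = Mul(Add(N, s), Pow(Add(s, Add(2, Add(-10, Mul(5, N)))), -1)) = Mul(Add(N, s), Pow(Add(s, Add(-8, Mul(5, N))), -1)) = Mul(Add(N, s), Pow(Add(-8, s, Mul(5, N)), -1)) = Mul(Pow(Add(-8, s, Mul(5, N)), -1), Add(N, s)))
Add(Mul(199, 428), Function('I')(40, 40)) = Add(Mul(199, 428), Mul(Pow(Add(-8, 40, Mul(5, 40)), -1), Add(40, 40))) = Add(85172, Mul(Pow(Add(-8, 40, 200), -1), 80)) = Add(85172, Mul(Pow(232, -1), 80)) = Add(85172, Mul(Rational(1, 232), 80)) = Add(85172, Rational(10, 29)) = Rational(2469998, 29)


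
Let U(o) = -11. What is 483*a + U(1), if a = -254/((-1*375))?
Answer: 39519/125 ≈ 316.15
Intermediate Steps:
a = 254/375 (a = -254/(-375) = -254*(-1/375) = 254/375 ≈ 0.67733)
483*a + U(1) = 483*(254/375) - 11 = 40894/125 - 11 = 39519/125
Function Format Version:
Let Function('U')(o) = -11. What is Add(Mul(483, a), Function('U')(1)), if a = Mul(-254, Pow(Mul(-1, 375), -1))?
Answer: Rational(39519, 125) ≈ 316.15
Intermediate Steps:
a = Rational(254, 375) (a = Mul(-254, Pow(-375, -1)) = Mul(-254, Rational(-1, 375)) = Rational(254, 375) ≈ 0.67733)
Add(Mul(483, a), Function('U')(1)) = Add(Mul(483, Rational(254, 375)), -11) = Add(Rational(40894, 125), -11) = Rational(39519, 125)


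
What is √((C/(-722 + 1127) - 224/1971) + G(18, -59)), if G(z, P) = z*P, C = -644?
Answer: 17*I*√39718570/3285 ≈ 32.615*I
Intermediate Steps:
G(z, P) = P*z
√((C/(-722 + 1127) - 224/1971) + G(18, -59)) = √((-644/(-722 + 1127) - 224/1971) - 59*18) = √((-644/405 - 224*1/1971) - 1062) = √((-644*1/405 - 224/1971) - 1062) = √((-644/405 - 224/1971) - 1062) = √(-50372/29565 - 1062) = √(-31448402/29565) = 17*I*√39718570/3285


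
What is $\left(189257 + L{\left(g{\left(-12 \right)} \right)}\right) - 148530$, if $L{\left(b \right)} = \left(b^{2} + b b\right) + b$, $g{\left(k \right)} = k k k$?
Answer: $6010967$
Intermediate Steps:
$g{\left(k \right)} = k^{3}$ ($g{\left(k \right)} = k^{2} k = k^{3}$)
$L{\left(b \right)} = b + 2 b^{2}$ ($L{\left(b \right)} = \left(b^{2} + b^{2}\right) + b = 2 b^{2} + b = b + 2 b^{2}$)
$\left(189257 + L{\left(g{\left(-12 \right)} \right)}\right) - 148530 = \left(189257 + \left(-12\right)^{3} \left(1 + 2 \left(-12\right)^{3}\right)\right) - 148530 = \left(189257 - 1728 \left(1 + 2 \left(-1728\right)\right)\right) - 148530 = \left(189257 - 1728 \left(1 - 3456\right)\right) - 148530 = \left(189257 - -5970240\right) - 148530 = \left(189257 + 5970240\right) - 148530 = 6159497 - 148530 = 6010967$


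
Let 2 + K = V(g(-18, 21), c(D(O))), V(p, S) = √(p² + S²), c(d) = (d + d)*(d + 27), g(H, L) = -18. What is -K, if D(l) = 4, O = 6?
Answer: 2 - 2*√15457 ≈ -246.65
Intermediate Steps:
c(d) = 2*d*(27 + d) (c(d) = (2*d)*(27 + d) = 2*d*(27 + d))
V(p, S) = √(S² + p²)
K = -2 + 2*√15457 (K = -2 + √((2*4*(27 + 4))² + (-18)²) = -2 + √((2*4*31)² + 324) = -2 + √(248² + 324) = -2 + √(61504 + 324) = -2 + √61828 = -2 + 2*√15457 ≈ 246.65)
-K = -(-2 + 2*√15457) = 2 - 2*√15457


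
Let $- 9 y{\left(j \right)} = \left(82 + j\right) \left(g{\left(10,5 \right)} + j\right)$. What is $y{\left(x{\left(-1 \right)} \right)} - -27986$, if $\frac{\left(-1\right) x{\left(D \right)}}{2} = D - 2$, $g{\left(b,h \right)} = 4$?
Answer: $\frac{250994}{9} \approx 27888.0$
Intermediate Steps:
$x{\left(D \right)} = 4 - 2 D$ ($x{\left(D \right)} = - 2 \left(D - 2\right) = - 2 \left(-2 + D\right) = 4 - 2 D$)
$y{\left(j \right)} = - \frac{\left(4 + j\right) \left(82 + j\right)}{9}$ ($y{\left(j \right)} = - \frac{\left(82 + j\right) \left(4 + j\right)}{9} = - \frac{\left(4 + j\right) \left(82 + j\right)}{9}$)
$y{\left(x{\left(-1 \right)} \right)} - -27986 = \left(- \frac{328}{9} - \frac{86 \left(4 - -2\right)}{9} - \frac{\left(4 - -2\right)^{2}}{9}\right) - -27986 = \left(- \frac{328}{9} - \frac{86 \left(4 + 2\right)}{9} - \frac{\left(4 + 2\right)^{2}}{9}\right) + 27986 = \left(- \frac{328}{9} - \frac{172}{3} - \frac{6^{2}}{9}\right) + 27986 = \left(- \frac{328}{9} - \frac{172}{3} - 4\right) + 27986 = - \frac{880}{9} + 27986 = \frac{250994}{9}$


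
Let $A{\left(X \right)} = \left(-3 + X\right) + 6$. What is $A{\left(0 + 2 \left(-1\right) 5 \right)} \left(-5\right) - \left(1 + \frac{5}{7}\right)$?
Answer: $\frac{233}{7} \approx 33.286$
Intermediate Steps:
$A{\left(X \right)} = 3 + X$
$A{\left(0 + 2 \left(-1\right) 5 \right)} \left(-5\right) - \left(1 + \frac{5}{7}\right) = \left(3 + \left(0 + 2 \left(-1\right) 5\right)\right) \left(-5\right) - \left(1 + \frac{5}{7}\right) = \left(3 + \left(0 - 10\right)\right) \left(-5\right) - \frac{12}{7} = \left(3 - 10\right) \left(-5\right) - \frac{12}{7} = \left(-7\right) \left(-5\right) - \frac{12}{7} = 35 - \frac{12}{7} = \frac{233}{7}$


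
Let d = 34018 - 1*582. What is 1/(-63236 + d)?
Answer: -1/29800 ≈ -3.3557e-5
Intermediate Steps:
d = 33436 (d = 34018 - 582 = 33436)
1/(-63236 + d) = 1/(-63236 + 33436) = 1/(-29800) = -1/29800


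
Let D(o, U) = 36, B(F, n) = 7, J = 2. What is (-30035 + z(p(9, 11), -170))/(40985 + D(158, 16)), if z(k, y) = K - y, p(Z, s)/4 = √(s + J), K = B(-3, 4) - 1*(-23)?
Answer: -1755/2413 ≈ -0.72731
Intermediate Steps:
K = 30 (K = 7 - 1*(-23) = 7 + 23 = 30)
p(Z, s) = 4*√(2 + s) (p(Z, s) = 4*√(s + 2) = 4*√(2 + s))
z(k, y) = 30 - y
(-30035 + z(p(9, 11), -170))/(40985 + D(158, 16)) = (-30035 + (30 - 1*(-170)))/(40985 + 36) = (-30035 + (30 + 170))/41021 = (-30035 + 200)*(1/41021) = -29835*1/41021 = -1755/2413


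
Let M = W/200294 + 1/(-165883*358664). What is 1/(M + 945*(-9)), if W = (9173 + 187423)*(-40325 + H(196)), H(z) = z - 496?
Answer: -138566790266648/6703853876067893569 ≈ -2.0670e-5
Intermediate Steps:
H(z) = -496 + z
W = -7986712500 (W = (9173 + 187423)*(-40325 + (-496 + 196)) = 196596*(-40325 - 300) = 196596*(-40625) = -7986712500)
M = -5525343324850052329/138566790266648 (M = -7986712500/200294 + 1/(-165883*358664) = -7986712500*1/200294 - 1/165883*1/358664 = -92868750/2329 - 1/59496260312 = -5525343324850052329/138566790266648 ≈ -39875.)
1/(M + 945*(-9)) = 1/(-5525343324850052329/138566790266648 + 945*(-9)) = 1/(-5525343324850052329/138566790266648 - 8505) = 1/(-6703853876067893569/138566790266648) = -138566790266648/6703853876067893569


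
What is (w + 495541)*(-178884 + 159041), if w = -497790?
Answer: 44626907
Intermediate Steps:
(w + 495541)*(-178884 + 159041) = (-497790 + 495541)*(-178884 + 159041) = -2249*(-19843) = 44626907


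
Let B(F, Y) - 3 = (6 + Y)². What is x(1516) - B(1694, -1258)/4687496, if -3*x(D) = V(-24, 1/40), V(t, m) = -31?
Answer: 140609855/14062488 ≈ 9.9989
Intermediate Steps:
B(F, Y) = 3 + (6 + Y)²
x(D) = 31/3 (x(D) = -⅓*(-31) = 31/3)
x(1516) - B(1694, -1258)/4687496 = 31/3 - (3 + (6 - 1258)²)/4687496 = 31/3 - (3 + (-1252)²)/4687496 = 31/3 - (3 + 1567504)/4687496 = 31/3 - 1567507/4687496 = 140609855/14062488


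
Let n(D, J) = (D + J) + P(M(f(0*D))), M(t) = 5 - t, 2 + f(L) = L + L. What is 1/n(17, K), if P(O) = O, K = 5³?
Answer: 1/149 ≈ 0.0067114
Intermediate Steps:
K = 125
f(L) = -2 + 2*L (f(L) = -2 + (L + L) = -2 + 2*L)
n(D, J) = 7 + D + J (n(D, J) = (D + J) + (5 - (-2 + 2*(0*D))) = (D + J) + (5 - (-2 + 2*0)) = (D + J) + (5 - (-2 + 0)) = (D + J) + (5 - 1*(-2)) = (D + J) + (5 + 2) = (D + J) + 7 = 7 + D + J)
1/n(17, K) = 1/(7 + 17 + 125) = 1/149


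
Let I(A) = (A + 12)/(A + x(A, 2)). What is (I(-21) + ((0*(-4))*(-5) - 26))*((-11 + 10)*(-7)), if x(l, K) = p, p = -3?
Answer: -1435/8 ≈ -179.38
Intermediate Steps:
x(l, K) = -3
I(A) = (12 + A)/(-3 + A) (I(A) = (A + 12)/(A - 3) = (12 + A)/(-3 + A))
(I(-21) + ((0*(-4))*(-5) - 26))*((-11 + 10)*(-7)) = ((12 - 21)/(-3 - 21) + ((0*(-4))*(-5) - 26))*((-11 + 10)*(-7)) = (-9/(-24) + (0*(-5) - 26))*(-1*(-7)) = (-1/24*(-9) + (0 - 26))*7 = (3/8 - 26)*7 = -205/8*7 = -1435/8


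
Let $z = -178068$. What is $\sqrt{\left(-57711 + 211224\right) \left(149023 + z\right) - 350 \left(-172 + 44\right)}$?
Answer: $i \sqrt{4458740285} \approx 66774.0 i$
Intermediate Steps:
$\sqrt{\left(-57711 + 211224\right) \left(149023 + z\right) - 350 \left(-172 + 44\right)} = \sqrt{\left(-57711 + 211224\right) \left(149023 - 178068\right) - 350 \left(-172 + 44\right)} = \sqrt{153513 \left(-29045\right) - -44800} = \sqrt{-4458785085 + 44800} = \sqrt{-4458740285} = i \sqrt{4458740285}$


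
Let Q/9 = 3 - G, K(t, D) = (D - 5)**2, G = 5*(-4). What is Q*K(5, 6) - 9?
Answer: 198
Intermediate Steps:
G = -20
K(t, D) = (-5 + D)**2
Q = 207 (Q = 9*(3 - 1*(-20)) = 9*(3 + 20) = 9*23 = 207)
Q*K(5, 6) - 9 = 207*(-5 + 6)**2 - 9 = 207*1**2 - 9 = 207*1 - 9 = 207 - 9 = 198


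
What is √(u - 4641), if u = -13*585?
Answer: I*√12246 ≈ 110.66*I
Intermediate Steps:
u = -7605
√(u - 4641) = √(-7605 - 4641) = √(-12246) = I*√12246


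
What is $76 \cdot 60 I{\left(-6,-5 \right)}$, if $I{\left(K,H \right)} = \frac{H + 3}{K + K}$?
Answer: $760$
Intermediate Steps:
$I{\left(K,H \right)} = \frac{3 + H}{2 K}$
$76 \cdot 60 I{\left(-6,-5 \right)} = 76 \cdot 60 \frac{3 - 5}{2 \left(-6\right)} = 4560 \cdot \frac{1}{2} \left(- \frac{1}{6}\right) \left(-2\right) = 4560 \cdot \frac{1}{6} = 760$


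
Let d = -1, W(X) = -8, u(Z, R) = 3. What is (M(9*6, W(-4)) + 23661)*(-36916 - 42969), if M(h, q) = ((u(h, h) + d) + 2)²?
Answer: -1891437145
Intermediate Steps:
M(h, q) = 16 (M(h, q) = ((3 - 1) + 2)² = (2 + 2)² = 4² = 16)
(M(9*6, W(-4)) + 23661)*(-36916 - 42969) = (16 + 23661)*(-36916 - 42969) = 23677*(-79885) = -1891437145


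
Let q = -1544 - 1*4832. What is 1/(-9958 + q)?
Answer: -1/16334 ≈ -6.1222e-5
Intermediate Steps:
q = -6376 (q = -1544 - 4832 = -6376)
1/(-9958 + q) = 1/(-9958 - 6376) = 1/(-16334) = -1/16334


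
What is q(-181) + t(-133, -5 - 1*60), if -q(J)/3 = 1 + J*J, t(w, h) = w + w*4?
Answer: -98951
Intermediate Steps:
t(w, h) = 5*w (t(w, h) = w + 4*w = 5*w)
q(J) = -3 - 3*J**2 (q(J) = -3*(1 + J*J) = -3*(1 + J**2) = -3 - 3*J**2)
q(-181) + t(-133, -5 - 1*60) = (-3 - 3*(-181)**2) + 5*(-133) = (-3 - 3*32761) - 665 = (-3 - 98283) - 665 = -98286 - 665 = -98951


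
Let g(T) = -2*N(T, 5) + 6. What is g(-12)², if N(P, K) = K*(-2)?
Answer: 676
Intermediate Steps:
N(P, K) = -2*K
g(T) = 26 (g(T) = -(-4)*5 + 6 = -2*(-10) + 6 = 20 + 6 = 26)
g(-12)² = 26² = 676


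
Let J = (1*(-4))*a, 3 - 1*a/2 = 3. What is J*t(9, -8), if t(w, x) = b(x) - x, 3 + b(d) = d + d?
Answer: 0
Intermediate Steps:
a = 0 (a = 6 - 2*3 = 6 - 6 = 0)
J = 0 (J = (1*(-4))*0 = -4*0 = 0)
b(d) = -3 + 2*d (b(d) = -3 + (d + d) = -3 + 2*d)
t(w, x) = -3 + x (t(w, x) = (-3 + 2*x) - x = -3 + x)
J*t(9, -8) = 0*(-3 - 8) = 0*(-11) = 0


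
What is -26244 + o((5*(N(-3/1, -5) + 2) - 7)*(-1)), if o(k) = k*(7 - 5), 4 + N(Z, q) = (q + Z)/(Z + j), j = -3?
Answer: -78670/3 ≈ -26223.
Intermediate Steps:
N(Z, q) = -4 + (Z + q)/(-3 + Z) (N(Z, q) = -4 + (q + Z)/(Z - 3) = -4 + (Z + q)/(-3 + Z))
o(k) = 2*k (o(k) = k*2 = 2*k)
-26244 + o((5*(N(-3/1, -5) + 2) - 7)*(-1)) = -26244 + 2*((5*((12 - 5 - (-9)/1)/(-3 - 3/1) + 2) - 7)*(-1)) = -26244 + 2*((5*((12 - 5 - (-9))/(-3 - 3*1) + 2) - 7)*(-1)) = -26244 + 2*((5*((12 - 5 - 3*(-3))/(-3 - 3) + 2) - 7)*(-1)) = -26244 + 2*((5*((12 - 5 + 9)/(-6) + 2) - 7)*(-1)) = -26244 + 2*((5*(-1/6*16 + 2) - 7)*(-1)) = -26244 + 2*((5*(-8/3 + 2) - 7)*(-1)) = -26244 + 2*((5*(-2/3) - 7)*(-1)) = -26244 + 2*((-10/3 - 7)*(-1)) = -26244 + 2*(-31/3*(-1)) = -26244 + 2*(31/3) = -26244 + 62/3 = -78670/3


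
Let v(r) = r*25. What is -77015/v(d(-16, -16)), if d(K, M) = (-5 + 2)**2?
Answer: -15403/45 ≈ -342.29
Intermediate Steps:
d(K, M) = 9 (d(K, M) = (-3)**2 = 9)
v(r) = 25*r
-77015/v(d(-16, -16)) = -77015/(25*9) = -77015/225 = -77015*1/225 = -15403/45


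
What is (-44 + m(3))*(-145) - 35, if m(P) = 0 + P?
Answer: 5910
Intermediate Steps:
m(P) = P
(-44 + m(3))*(-145) - 35 = (-44 + 3)*(-145) - 35 = -41*(-145) - 35 = 5945 - 35 = 5910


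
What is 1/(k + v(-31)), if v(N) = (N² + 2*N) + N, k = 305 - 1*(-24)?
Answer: 1/1197 ≈ 0.00083542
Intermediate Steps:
k = 329 (k = 305 + 24 = 329)
v(N) = N² + 3*N
1/(k + v(-31)) = 1/(329 - 31*(3 - 31)) = 1/(329 - 31*(-28)) = 1/(329 + 868) = 1/1197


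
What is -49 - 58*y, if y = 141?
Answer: -8227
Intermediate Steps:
-49 - 58*y = -49 - 58*141 = -49 - 8178 = -8227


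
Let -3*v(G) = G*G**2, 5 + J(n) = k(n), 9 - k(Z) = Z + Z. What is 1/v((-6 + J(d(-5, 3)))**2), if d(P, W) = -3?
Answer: -3/4096 ≈ -0.00073242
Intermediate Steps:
k(Z) = 9 - 2*Z (k(Z) = 9 - (Z + Z) = 9 - 2*Z)
J(n) = 4 - 2*n (J(n) = -5 + (9 - 2*n) = 4 - 2*n)
v(G) = -G**3/3 (v(G) = -G*G**2/3 = -G**3/3)
1/v((-6 + J(d(-5, 3)))**2) = 1/(-(-6 + (4 - 2*(-3)))**6/3) = 1/(-(-6 + (4 + 6))**6/3) = 1/(-(-6 + 10)**6/3) = 1/(-(4**2)**3/3) = 1/(-1/3*16**3) = 1/(-1/3*4096) = 1/(-4096/3) = -3/4096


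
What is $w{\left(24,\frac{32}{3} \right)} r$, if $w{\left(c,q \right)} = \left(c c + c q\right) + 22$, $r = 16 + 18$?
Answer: $29036$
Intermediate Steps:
$r = 34$
$w{\left(c,q \right)} = 22 + c^{2} + c q$ ($w{\left(c,q \right)} = \left(c^{2} + c q\right) + 22 = 22 + c^{2} + c q$)
$w{\left(24,\frac{32}{3} \right)} r = \left(22 + 24^{2} + 24 \cdot \frac{32}{3}\right) 34 = \left(22 + 576 + 24 \cdot 32 \cdot \frac{1}{3}\right) 34 = \left(22 + 576 + 24 \cdot \frac{32}{3}\right) 34 = \left(22 + 576 + 256\right) 34 = 854 \cdot 34 = 29036$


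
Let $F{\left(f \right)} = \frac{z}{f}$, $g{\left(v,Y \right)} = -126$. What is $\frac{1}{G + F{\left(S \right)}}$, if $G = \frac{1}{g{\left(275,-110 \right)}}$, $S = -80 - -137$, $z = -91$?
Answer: $- \frac{2394}{3841} \approx -0.62327$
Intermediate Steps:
$S = 57$ ($S = -80 + 137 = 57$)
$G = - \frac{1}{126}$ ($G = \frac{1}{-126} = - \frac{1}{126} \approx -0.0079365$)
$F{\left(f \right)} = - \frac{91}{f}$
$\frac{1}{G + F{\left(S \right)}} = \frac{1}{- \frac{1}{126} - \frac{91}{57}} = \frac{1}{- \frac{3841}{2394}} = - \frac{2394}{3841}$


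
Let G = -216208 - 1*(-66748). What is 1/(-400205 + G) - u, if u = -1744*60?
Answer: 57516945599/549665 ≈ 1.0464e+5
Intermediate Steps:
G = -149460 (G = -216208 + 66748 = -149460)
u = -104640
1/(-400205 + G) - u = 1/(-400205 - 149460) - 1*(-104640) = 1/(-549665) + 104640 = -1/549665 + 104640 = 57516945599/549665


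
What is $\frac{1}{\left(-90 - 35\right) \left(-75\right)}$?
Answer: $\frac{1}{9375} \approx 0.00010667$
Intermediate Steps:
$\frac{1}{\left(-90 - 35\right) \left(-75\right)} = \frac{1}{\left(-125\right) \left(-75\right)} = \frac{1}{9375}$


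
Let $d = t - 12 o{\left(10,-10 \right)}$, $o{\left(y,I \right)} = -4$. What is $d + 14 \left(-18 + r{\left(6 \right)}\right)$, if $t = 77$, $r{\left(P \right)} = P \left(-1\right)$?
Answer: $-211$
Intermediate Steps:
$r{\left(P \right)} = - P$
$d = 125$ ($d = 77 - -48 = 77 + 48 = 125$)
$d + 14 \left(-18 + r{\left(6 \right)}\right) = 125 + 14 \left(-18 - 6\right) = 125 + 14 \left(-24\right) = 125 - 336 = -211$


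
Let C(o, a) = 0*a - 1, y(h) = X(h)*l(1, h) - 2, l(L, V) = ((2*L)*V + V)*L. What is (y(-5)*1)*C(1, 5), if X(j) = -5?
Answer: -73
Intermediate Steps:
l(L, V) = L*(V + 2*L*V) (l(L, V) = (2*L*V + V)*L = (V + 2*L*V)*L = L*(V + 2*L*V))
y(h) = -2 - 15*h (y(h) = -5*h*(1 + 2*1) - 2 = -5*h*(1 + 2) - 2 = -5*h*3 - 2 = -15*h - 2 = -2 - 15*h)
C(o, a) = -1 (C(o, a) = 0 - 1 = -1)
(y(-5)*1)*C(1, 5) = ((-2 - 15*(-5))*1)*(-1) = ((-2 + 75)*1)*(-1) = (73*1)*(-1) = 73*(-1) = -73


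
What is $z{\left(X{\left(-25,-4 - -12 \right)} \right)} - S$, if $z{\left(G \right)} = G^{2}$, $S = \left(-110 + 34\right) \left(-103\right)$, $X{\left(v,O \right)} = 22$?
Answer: $-7344$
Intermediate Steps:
$S = 7828$ ($S = \left(-76\right) \left(-103\right) = 7828$)
$z{\left(X{\left(-25,-4 - -12 \right)} \right)} - S = 22^{2} - 7828 = 484 - 7828 = -7344$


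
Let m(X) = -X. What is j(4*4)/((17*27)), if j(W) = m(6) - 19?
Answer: -25/459 ≈ -0.054466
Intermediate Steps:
j(W) = -25 (j(W) = -1*6 - 19 = -6 - 19 = -25)
j(4*4)/((17*27)) = -25/(17*27) = -25/459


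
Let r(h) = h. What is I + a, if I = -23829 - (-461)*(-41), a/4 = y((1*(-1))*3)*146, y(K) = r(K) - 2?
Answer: -45650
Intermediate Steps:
y(K) = -2 + K (y(K) = K - 2 = -2 + K)
a = -2920 (a = 4*((-2 + (1*(-1))*3)*146) = 4*((-2 - 1*3)*146) = 4*((-2 - 3)*146) = 4*(-5*146) = 4*(-730) = -2920)
I = -42730 (I = -23829 - 1*18901 = -23829 - 18901 = -42730)
I + a = -42730 - 2920 = -45650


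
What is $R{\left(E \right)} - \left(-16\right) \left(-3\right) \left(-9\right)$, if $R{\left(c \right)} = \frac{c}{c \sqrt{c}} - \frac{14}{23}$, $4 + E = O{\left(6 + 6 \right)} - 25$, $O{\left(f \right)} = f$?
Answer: $\frac{9922}{23} - \frac{i \sqrt{17}}{17} \approx 431.39 - 0.24254 i$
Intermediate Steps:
$E = -17$ ($E = -4 + \left(\left(6 + 6\right) - 25\right) = -4 + \left(12 - 25\right) = -4 - 13 = -17$)
$R{\left(c \right)} = - \frac{14}{23} + \frac{1}{\sqrt{c}}$ ($R{\left(c \right)} = \frac{c}{c^{\frac{3}{2}}} - \frac{14}{23} = \frac{1}{\sqrt{c}} - \frac{14}{23} = - \frac{14}{23} + \frac{1}{\sqrt{c}}$)
$R{\left(E \right)} - \left(-16\right) \left(-3\right) \left(-9\right) = \left(- \frac{14}{23} + \frac{1}{\sqrt{-17}}\right) - \left(-16\right) \left(-3\right) \left(-9\right) = \left(- \frac{14}{23} - \frac{i \sqrt{17}}{17}\right) - 48 \left(-9\right) = \left(- \frac{14}{23} - \frac{i \sqrt{17}}{17}\right) - -432 = \left(- \frac{14}{23} - \frac{i \sqrt{17}}{17}\right) + 432 = \frac{9922}{23} - \frac{i \sqrt{17}}{17}$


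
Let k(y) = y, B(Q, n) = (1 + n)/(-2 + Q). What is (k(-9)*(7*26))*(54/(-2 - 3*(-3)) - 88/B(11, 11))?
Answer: 95472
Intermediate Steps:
B(Q, n) = (1 + n)/(-2 + Q)
(k(-9)*(7*26))*(54/(-2 - 3*(-3)) - 88/B(11, 11)) = (-63*26)*(54/(-2 - 3*(-3)) - 88*(-2 + 11)/(1 + 11)) = (-9*182)*(54/(-2 + 9) - 88/(12/9)) = -1638*(54/7 - 88/((⅑)*12)) = -1638*(54*(⅐) - 88/4/3) = -1638*(54/7 - 88*¾) = -1638*(54/7 - 66) = -1638*(-408/7) = 95472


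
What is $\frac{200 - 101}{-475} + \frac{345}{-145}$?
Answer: $- \frac{35646}{13775} \approx -2.5877$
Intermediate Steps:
$\frac{200 - 101}{-475} + \frac{345}{-145} = \left(200 - 101\right) \left(- \frac{1}{475}\right) + 345 \left(- \frac{1}{145}\right) = 99 \left(- \frac{1}{475}\right) - \frac{69}{29} = - \frac{99}{475} - \frac{69}{29} = - \frac{35646}{13775}$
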